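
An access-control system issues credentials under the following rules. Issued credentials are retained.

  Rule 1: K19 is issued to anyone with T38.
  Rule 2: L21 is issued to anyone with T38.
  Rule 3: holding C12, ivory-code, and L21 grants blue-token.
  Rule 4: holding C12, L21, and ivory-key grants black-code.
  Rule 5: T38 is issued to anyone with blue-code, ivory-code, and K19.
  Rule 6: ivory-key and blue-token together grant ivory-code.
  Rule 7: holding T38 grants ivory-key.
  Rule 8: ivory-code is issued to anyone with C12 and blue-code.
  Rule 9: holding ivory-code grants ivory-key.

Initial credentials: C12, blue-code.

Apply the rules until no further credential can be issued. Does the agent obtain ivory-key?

Yes

Holding C12 and blue-code grants ivory-code (Rule 8).
Holding ivory-code grants ivory-key (Rule 9).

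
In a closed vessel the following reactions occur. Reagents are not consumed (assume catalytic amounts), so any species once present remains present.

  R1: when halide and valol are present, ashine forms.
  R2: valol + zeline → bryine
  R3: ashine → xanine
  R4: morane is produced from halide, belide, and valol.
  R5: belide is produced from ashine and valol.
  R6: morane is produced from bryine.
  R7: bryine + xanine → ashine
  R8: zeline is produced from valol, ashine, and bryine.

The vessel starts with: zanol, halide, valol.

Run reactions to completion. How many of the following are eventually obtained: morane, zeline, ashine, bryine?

2

halide and valol present → ashine forms (R1).
ashine and valol present → belide forms (R5).
halide, belide, and valol present → morane forms (R4).
morane: reached.
zeline would need valol, ashine, and bryine (R8), but bryine never forms.
ashine: reached.
bryine would need valol and zeline (R2), but zeline never forms.
Reached: morane and ashine — 2 of the 4.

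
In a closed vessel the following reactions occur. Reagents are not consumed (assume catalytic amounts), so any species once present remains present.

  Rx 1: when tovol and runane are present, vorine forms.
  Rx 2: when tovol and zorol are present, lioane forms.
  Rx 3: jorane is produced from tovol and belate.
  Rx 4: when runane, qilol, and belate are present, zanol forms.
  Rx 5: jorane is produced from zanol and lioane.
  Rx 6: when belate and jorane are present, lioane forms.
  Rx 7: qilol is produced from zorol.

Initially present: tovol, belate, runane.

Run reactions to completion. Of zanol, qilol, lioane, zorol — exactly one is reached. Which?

tovol and belate present → jorane forms (Rx 3).
belate and jorane present → lioane forms (Rx 6).
qilol would need zorol (Rx 7), but zorol never forms. No rule produces zorol, and it is not given. zanol would need runane, qilol, and belate (Rx 4), but qilol never forms.

lioane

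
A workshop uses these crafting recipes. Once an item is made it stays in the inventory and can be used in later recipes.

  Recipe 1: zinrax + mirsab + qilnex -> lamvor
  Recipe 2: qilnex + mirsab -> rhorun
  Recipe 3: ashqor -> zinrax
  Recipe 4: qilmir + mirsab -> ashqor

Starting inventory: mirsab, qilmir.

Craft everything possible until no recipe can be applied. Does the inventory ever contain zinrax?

Using Recipe 4, qilmir and mirsab make ashqor.
ashqor -> zinrax (Recipe 3).

Yes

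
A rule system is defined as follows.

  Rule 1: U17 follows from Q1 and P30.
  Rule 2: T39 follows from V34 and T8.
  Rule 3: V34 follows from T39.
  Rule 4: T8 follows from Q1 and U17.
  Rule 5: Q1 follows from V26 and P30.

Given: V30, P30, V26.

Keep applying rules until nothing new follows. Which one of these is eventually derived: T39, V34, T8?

From V26 and P30, Rule 5 gives Q1.
Q1 and P30 hold, so U17 follows (Rule 1).
From Q1 and U17, Rule 4 gives T8.
T39 would need V34 and T8 (Rule 2), but V34 is never established. V34 would need T39 (Rule 3), but T39 is never established.

T8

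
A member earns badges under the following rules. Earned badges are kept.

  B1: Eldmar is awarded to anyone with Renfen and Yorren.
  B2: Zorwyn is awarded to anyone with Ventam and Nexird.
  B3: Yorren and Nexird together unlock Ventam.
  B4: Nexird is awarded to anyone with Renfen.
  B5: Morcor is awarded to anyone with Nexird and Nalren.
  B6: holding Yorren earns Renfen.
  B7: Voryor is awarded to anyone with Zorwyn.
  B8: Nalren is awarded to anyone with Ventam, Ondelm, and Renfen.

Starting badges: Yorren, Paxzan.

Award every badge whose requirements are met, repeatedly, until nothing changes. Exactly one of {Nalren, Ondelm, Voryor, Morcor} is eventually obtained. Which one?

Voryor

With Yorren, Renfen is earned (B6).
With Renfen, Nexird is earned (B4).
With Yorren and Nexird, Ventam is earned (B3).
With Ventam and Nexird, Zorwyn is earned (B2).
With Zorwyn, Voryor is earned (B7).
Morcor would need Nexird and Nalren (B5), but Nalren is never earned. No rule produces Ondelm, and it is not given. Nalren would need Ventam, Ondelm, and Renfen (B8), but Ondelm is never earned.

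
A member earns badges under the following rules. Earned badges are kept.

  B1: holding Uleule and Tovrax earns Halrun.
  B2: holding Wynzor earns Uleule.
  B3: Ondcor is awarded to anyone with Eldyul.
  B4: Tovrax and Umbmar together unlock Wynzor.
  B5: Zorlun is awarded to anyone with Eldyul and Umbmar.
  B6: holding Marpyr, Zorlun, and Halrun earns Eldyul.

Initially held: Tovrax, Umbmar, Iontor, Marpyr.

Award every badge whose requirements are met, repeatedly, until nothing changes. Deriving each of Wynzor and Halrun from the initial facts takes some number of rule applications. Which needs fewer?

Wynzor

Wynzor: With Tovrax and Umbmar, Wynzor is earned (B4). [1 rule application]
Halrun: With Tovrax and Umbmar, Wynzor is earned (B4). With Wynzor, Uleule is earned (B2). With Uleule and Tovrax, Halrun is earned (B1). [3 rule applications]
Wynzor needs fewer.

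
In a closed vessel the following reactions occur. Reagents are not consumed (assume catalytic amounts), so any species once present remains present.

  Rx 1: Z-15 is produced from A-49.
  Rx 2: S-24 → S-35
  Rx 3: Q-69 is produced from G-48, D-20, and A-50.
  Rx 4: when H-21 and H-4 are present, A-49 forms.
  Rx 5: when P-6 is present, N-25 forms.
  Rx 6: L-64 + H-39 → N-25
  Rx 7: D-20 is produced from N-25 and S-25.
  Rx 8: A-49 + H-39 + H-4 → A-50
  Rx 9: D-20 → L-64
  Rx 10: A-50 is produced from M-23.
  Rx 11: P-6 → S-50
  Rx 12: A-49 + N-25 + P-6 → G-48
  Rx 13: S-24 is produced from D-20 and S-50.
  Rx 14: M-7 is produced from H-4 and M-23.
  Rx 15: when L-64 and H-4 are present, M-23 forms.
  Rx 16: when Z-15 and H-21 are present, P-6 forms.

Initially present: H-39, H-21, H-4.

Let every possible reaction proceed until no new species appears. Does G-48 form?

H-21 and H-4 present → A-49 forms (Rx 4).
A-49 present → Z-15 forms (Rx 1).
Z-15 and H-21 present → P-6 forms (Rx 16).
P-6 present → N-25 forms (Rx 5).
A-49, N-25, and P-6 present → G-48 forms (Rx 12).

Yes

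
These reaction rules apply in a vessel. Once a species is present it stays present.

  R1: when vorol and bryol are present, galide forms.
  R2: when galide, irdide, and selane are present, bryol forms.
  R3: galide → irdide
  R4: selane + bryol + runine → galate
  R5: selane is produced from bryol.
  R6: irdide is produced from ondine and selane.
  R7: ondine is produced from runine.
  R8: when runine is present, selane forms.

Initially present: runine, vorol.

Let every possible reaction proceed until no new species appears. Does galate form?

No

galate would need selane, bryol, and runine (R4), but bryol never forms.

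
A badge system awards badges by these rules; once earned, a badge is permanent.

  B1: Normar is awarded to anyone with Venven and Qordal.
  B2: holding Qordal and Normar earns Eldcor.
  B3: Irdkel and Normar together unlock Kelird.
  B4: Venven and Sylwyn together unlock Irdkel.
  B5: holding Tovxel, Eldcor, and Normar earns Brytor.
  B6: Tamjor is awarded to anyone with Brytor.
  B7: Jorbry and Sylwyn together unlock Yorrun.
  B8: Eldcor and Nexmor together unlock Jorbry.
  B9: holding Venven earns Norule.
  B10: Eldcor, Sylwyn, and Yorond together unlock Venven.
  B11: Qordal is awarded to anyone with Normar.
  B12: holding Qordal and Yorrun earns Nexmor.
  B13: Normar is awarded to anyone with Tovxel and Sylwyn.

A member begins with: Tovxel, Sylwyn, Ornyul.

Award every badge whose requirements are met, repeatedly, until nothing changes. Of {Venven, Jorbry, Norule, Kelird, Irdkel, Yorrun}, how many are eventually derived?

0

Venven would need Eldcor, Sylwyn, and Yorond (B10), but Yorond is never earned.
Jorbry would need Eldcor and Nexmor (B8), but Nexmor is never earned.
Norule would need Venven (B9), but Venven is never earned.
Kelird would need Irdkel and Normar (B3), but Irdkel is never earned.
Irdkel would need Venven and Sylwyn (B4), but Venven is never earned.
Yorrun would need Jorbry and Sylwyn (B7), but Jorbry is never earned.
None of the 6 are reached.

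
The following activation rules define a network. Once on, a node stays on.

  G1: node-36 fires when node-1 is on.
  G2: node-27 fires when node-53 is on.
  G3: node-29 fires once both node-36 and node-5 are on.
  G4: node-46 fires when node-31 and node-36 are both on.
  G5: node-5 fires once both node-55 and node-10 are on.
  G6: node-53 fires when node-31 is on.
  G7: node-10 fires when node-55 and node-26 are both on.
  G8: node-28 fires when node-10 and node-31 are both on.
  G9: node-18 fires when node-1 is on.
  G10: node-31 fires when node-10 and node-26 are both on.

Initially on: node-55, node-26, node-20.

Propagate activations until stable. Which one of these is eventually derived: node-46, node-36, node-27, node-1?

node-55 and node-26 are on, so node-10 fires (G7).
node-10 and node-26 are on, so node-31 fires (G10).
node-31 is on, so node-53 fires (G6).
node-53 is on, so node-27 fires (G2).
node-36 would need node-1 (G1), but node-1 never turns on. node-46 would need node-31 and node-36 (G4), but node-36 never turns on. No rule produces node-1, and it is not given.

node-27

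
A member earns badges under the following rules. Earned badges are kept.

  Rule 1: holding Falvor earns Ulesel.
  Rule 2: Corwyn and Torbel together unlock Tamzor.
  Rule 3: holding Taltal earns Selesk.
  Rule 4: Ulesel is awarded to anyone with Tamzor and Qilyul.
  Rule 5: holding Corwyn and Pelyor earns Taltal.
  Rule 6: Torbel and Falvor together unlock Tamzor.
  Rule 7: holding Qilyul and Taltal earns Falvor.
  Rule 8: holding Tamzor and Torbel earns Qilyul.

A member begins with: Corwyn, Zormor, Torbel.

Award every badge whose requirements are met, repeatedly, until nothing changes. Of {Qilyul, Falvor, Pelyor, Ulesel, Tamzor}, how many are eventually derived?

3

With Corwyn and Torbel, Tamzor is earned (Rule 2).
With Tamzor and Torbel, Qilyul is earned (Rule 8).
With Tamzor and Qilyul, Ulesel is earned (Rule 4).
Qilyul: reached.
Falvor would need Qilyul and Taltal (Rule 7), but Taltal is never earned.
No rule produces Pelyor, and it is not given.
Ulesel: reached.
Tamzor: reached.
Reached: Qilyul, Ulesel, and Tamzor — 3 of the 5.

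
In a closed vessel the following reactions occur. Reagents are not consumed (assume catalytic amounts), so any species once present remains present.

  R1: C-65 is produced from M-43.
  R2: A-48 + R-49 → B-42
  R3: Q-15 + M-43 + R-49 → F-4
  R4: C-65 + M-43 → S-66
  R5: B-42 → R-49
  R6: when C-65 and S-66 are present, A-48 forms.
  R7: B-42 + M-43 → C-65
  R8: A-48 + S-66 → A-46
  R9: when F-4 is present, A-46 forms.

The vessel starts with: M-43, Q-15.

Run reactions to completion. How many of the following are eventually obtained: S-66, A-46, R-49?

2

M-43 present → C-65 forms (R1).
C-65 and M-43 present → S-66 forms (R4).
C-65 and S-66 present → A-48 forms (R6).
A-48 and S-66 present → A-46 forms (R8).
S-66: reached.
A-46: reached.
R-49 would need B-42 (R5), but B-42 never forms.
Reached: S-66 and A-46 — 2 of the 3.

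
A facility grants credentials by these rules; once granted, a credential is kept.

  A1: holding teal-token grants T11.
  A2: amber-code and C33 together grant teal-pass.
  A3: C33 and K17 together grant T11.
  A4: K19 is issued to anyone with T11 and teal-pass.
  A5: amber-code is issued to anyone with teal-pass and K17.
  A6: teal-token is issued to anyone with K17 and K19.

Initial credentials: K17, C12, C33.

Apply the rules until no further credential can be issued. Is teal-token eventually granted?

No

teal-token would need K17 and K19 (A6), but K19 is never granted.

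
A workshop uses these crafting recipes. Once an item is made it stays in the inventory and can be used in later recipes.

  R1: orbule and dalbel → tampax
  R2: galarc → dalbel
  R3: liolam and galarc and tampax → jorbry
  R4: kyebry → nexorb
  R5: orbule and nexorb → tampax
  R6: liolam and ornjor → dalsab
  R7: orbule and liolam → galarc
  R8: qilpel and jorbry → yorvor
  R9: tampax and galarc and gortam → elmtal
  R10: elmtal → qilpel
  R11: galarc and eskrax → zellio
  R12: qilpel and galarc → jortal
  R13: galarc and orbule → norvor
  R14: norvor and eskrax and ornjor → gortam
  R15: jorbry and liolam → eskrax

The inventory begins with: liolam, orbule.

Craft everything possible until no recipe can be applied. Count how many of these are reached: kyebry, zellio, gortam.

1

Using R7, orbule and liolam make galarc.
Using R2, galarc makes dalbel.
orbule and dalbel → tampax (R1).
liolam and galarc and tampax → jorbry (R3).
Using R15, jorbry and liolam make eskrax.
Using R11, galarc and eskrax make zellio.
No rule produces kyebry, and it is not given.
zellio: reached.
gortam would need norvor, eskrax, and ornjor (R14), but ornjor is never obtained.
Reached: zellio — 1 of the 3.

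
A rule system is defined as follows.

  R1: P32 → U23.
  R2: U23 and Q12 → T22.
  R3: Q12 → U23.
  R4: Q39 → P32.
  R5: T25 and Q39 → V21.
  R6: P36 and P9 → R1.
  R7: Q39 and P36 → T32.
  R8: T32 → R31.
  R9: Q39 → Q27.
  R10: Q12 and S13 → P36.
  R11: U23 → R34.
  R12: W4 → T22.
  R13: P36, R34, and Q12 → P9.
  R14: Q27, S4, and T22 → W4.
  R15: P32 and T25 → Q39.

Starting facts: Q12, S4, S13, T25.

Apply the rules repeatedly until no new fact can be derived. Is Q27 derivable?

Q27 would need Q39 (R9), but Q39 is never established.

No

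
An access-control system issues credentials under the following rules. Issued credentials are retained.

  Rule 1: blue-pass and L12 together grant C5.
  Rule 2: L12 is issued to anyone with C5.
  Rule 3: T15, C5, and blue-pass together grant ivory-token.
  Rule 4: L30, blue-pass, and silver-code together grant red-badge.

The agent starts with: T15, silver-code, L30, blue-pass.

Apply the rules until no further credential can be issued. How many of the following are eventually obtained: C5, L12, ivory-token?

0

C5 would need blue-pass and L12 (Rule 1), but L12 is never granted.
L12 would need C5 (Rule 2), but C5 is never granted.
ivory-token would need T15, C5, and blue-pass (Rule 3), but C5 is never granted.
None of the 3 are reached.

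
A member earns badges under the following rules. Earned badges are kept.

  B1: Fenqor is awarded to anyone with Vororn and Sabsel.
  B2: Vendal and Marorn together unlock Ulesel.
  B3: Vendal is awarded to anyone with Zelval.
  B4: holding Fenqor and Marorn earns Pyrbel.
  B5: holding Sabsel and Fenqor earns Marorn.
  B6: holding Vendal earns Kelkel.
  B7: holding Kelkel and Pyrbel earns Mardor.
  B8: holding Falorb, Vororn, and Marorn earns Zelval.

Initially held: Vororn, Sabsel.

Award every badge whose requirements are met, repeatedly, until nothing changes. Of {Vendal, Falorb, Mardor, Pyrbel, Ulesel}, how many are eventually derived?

1

With Vororn and Sabsel, Fenqor is earned (B1).
With Sabsel and Fenqor, Marorn is earned (B5).
With Fenqor and Marorn, Pyrbel is earned (B4).
Vendal would need Zelval (B3), but Zelval is never earned.
No rule produces Falorb, and it is not given.
Mardor would need Kelkel and Pyrbel (B7), but Kelkel is never earned.
Pyrbel: reached.
Ulesel would need Vendal and Marorn (B2), but Vendal is never earned.
Reached: Pyrbel — 1 of the 5.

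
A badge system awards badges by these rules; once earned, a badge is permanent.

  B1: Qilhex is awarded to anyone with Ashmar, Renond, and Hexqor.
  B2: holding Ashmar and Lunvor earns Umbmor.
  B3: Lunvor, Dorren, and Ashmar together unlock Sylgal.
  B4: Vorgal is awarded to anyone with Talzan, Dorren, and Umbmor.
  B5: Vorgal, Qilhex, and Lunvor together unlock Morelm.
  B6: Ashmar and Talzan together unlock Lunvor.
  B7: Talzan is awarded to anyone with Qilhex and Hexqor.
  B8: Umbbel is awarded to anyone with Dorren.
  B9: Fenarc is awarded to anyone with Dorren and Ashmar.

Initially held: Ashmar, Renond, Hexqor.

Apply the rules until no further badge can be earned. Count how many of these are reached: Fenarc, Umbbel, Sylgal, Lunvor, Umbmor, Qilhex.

With Ashmar, Renond, and Hexqor, Qilhex is earned (B1).
With Qilhex and Hexqor, Talzan is earned (B7).
With Ashmar and Talzan, Lunvor is earned (B6).
With Ashmar and Lunvor, Umbmor is earned (B2).
Fenarc would need Dorren and Ashmar (B9), but Dorren is never earned.
Umbbel would need Dorren (B8), but Dorren is never earned.
Sylgal would need Lunvor, Dorren, and Ashmar (B3), but Dorren is never earned.
Lunvor: reached.
Umbmor: reached.
Qilhex: reached.
Reached: Lunvor, Umbmor, and Qilhex — 3 of the 6.

3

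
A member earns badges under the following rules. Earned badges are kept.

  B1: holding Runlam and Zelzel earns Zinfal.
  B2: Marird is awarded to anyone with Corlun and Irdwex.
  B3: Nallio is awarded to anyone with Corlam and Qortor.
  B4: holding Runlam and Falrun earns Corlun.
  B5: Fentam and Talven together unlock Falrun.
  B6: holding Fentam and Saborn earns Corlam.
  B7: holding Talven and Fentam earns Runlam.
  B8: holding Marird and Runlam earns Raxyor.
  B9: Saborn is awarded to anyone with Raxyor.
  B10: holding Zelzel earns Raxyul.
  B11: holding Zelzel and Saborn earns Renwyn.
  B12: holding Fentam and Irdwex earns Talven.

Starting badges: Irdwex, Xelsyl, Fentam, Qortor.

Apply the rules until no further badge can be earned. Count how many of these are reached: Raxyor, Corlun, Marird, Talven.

With Fentam and Irdwex, Talven is earned (B12).
With Fentam and Talven, Falrun is earned (B5).
With Talven and Fentam, Runlam is earned (B7).
With Runlam and Falrun, Corlun is earned (B4).
With Corlun and Irdwex, Marird is earned (B2).
With Marird and Runlam, Raxyor is earned (B8).
Raxyor: reached.
Corlun: reached.
Marird: reached.
Talven: reached.
All 4 are reached.

4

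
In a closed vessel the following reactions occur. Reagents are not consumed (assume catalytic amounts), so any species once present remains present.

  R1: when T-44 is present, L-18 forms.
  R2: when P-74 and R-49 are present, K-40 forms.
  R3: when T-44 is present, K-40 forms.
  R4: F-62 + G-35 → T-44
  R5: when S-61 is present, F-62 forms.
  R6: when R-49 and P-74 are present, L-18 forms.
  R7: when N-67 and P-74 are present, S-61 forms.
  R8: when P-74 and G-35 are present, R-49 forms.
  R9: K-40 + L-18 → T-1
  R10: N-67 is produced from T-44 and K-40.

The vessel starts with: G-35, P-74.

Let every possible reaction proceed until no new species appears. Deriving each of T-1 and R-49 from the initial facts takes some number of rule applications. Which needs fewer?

R-49

R-49: P-74 and G-35 present → R-49 forms (R8). [1 rule application]
T-1: P-74 and G-35 present → R-49 forms (R8). P-74 and R-49 present → K-40 forms (R2). R-49 and P-74 present → L-18 forms (R6). K-40 and L-18 present → T-1 forms (R9). [4 rule applications]
R-49 needs fewer.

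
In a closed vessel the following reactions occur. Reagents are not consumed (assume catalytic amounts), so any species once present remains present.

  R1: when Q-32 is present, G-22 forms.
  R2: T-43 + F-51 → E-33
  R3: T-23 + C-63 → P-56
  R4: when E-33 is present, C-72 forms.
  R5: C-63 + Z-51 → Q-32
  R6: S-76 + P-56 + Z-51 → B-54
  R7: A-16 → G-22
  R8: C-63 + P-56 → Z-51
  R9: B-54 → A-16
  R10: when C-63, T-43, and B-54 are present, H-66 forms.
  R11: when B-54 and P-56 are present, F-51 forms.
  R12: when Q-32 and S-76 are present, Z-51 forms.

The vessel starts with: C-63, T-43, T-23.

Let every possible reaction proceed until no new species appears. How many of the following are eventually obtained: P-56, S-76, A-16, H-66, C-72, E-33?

1

T-23 and C-63 present → P-56 forms (R3).
P-56: reached.
No rule produces S-76, and it is not given.
A-16 would need B-54 (R9), but B-54 never forms.
H-66 would need C-63, T-43, and B-54 (R10), but B-54 never forms.
C-72 would need E-33 (R4), but E-33 never forms.
E-33 would need T-43 and F-51 (R2), but F-51 never forms.
Reached: P-56 — 1 of the 6.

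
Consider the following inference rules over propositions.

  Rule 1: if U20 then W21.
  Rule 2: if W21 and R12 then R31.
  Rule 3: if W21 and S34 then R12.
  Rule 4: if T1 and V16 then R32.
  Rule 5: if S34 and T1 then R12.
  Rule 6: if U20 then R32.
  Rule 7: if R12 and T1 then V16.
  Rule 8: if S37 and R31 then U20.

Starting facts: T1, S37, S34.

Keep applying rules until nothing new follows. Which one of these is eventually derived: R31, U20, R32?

R32

S34 and T1 hold, so R12 follows (Rule 5).
From R12 and T1, Rule 7 gives V16.
T1 and V16 hold, so R32 follows (Rule 4).
R31 would need W21 and R12 (Rule 2), but W21 is never established. U20 would need S37 and R31 (Rule 8), but R31 is never established.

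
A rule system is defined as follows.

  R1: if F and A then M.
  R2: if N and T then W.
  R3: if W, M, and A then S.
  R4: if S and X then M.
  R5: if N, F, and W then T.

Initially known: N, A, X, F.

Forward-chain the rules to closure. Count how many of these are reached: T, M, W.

1

F and A hold, so M follows (R1).
T would need N, F, and W (R5), but W is never established.
M: reached.
W would need N and T (R2), but T is never established.
Reached: M — 1 of the 3.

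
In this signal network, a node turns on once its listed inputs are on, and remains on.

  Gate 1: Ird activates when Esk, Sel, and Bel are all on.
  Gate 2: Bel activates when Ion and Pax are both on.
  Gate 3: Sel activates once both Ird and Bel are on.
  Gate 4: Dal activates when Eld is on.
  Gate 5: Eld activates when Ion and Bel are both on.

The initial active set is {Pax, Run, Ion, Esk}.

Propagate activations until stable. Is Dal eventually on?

Ion and Pax are on, so Bel activates (Gate 2).
Gate 5: Ion and Bel on → Eld on.
Gate 4: Eld on → Dal on.

Yes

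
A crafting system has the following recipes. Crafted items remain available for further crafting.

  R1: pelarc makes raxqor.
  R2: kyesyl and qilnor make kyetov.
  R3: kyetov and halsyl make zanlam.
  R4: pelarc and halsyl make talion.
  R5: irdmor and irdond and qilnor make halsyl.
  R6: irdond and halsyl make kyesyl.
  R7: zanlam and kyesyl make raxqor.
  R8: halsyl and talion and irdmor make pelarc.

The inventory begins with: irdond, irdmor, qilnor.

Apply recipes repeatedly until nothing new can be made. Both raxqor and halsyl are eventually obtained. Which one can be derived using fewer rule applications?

halsyl: irdmor and irdond and qilnor → halsyl (R5). [1 rule application]
raxqor: Using R5, irdmor, irdond, and qilnor make halsyl. irdond and halsyl → kyesyl (R6). Using R2, kyesyl and qilnor make kyetov. kyetov and halsyl → zanlam (R3). Using R7, zanlam and kyesyl make raxqor. [5 rule applications]
halsyl needs fewer.

halsyl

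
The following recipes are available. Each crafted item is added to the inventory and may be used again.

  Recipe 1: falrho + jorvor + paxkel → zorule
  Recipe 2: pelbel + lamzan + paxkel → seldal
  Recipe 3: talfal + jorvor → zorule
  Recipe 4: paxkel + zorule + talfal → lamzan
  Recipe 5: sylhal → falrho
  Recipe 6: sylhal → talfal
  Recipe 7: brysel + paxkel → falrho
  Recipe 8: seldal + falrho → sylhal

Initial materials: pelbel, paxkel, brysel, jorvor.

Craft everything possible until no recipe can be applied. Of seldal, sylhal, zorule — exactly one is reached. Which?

brysel + paxkel → falrho (Recipe 7).
Using Recipe 1, falrho, jorvor, and paxkel make zorule.
sylhal would need seldal and falrho (Recipe 8), but seldal is never obtained. seldal would need pelbel, lamzan, and paxkel (Recipe 2), but lamzan is never obtained.

zorule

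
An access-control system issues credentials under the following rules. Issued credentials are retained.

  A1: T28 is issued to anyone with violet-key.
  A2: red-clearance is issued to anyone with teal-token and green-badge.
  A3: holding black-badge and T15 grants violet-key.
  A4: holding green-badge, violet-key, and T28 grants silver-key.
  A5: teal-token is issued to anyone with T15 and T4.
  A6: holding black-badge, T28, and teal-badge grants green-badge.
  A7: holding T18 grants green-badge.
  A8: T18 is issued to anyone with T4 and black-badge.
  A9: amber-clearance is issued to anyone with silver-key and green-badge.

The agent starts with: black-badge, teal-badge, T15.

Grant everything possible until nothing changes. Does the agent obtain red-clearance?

red-clearance would need teal-token and green-badge (A2), but teal-token is never granted.

No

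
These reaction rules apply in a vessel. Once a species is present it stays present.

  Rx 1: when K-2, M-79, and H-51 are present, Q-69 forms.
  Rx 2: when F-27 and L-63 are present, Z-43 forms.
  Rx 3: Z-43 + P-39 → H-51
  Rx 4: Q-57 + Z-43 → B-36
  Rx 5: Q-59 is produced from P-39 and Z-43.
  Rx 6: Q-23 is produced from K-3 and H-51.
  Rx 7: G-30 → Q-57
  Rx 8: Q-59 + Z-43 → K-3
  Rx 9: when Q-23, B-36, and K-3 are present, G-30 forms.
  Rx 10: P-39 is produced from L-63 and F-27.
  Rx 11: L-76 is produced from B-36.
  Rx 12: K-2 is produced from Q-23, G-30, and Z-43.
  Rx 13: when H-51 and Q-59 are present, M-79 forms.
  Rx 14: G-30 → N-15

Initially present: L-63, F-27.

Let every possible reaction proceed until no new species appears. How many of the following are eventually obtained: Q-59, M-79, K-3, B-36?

F-27 and L-63 present → Z-43 forms (Rx 2).
L-63 and F-27 present → P-39 forms (Rx 10).
P-39 and Z-43 present → Q-59 forms (Rx 5).
Z-43 and P-39 present → H-51 forms (Rx 3).
H-51 and Q-59 present → M-79 forms (Rx 13).
Q-59 and Z-43 present → K-3 forms (Rx 8).
Q-59: reached.
M-79: reached.
K-3: reached.
B-36 would need Q-57 and Z-43 (Rx 4), but Q-57 never forms.
Reached: Q-59, M-79, and K-3 — 3 of the 4.

3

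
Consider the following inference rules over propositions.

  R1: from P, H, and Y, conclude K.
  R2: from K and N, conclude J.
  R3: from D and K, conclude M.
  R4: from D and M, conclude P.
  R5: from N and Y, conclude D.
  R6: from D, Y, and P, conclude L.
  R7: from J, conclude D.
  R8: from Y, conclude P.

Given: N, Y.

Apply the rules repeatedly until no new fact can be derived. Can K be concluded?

K would need P, H, and Y (R1), but H is never established.

No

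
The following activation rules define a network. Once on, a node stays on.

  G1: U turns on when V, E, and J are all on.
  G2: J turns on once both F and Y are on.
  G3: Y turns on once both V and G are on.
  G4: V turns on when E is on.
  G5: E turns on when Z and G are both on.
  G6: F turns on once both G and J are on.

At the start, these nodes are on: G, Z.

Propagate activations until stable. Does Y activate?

Yes

G5: Z and G on → E on.
E is on, so V turns on (G4).
V and G are on, so Y turns on (G3).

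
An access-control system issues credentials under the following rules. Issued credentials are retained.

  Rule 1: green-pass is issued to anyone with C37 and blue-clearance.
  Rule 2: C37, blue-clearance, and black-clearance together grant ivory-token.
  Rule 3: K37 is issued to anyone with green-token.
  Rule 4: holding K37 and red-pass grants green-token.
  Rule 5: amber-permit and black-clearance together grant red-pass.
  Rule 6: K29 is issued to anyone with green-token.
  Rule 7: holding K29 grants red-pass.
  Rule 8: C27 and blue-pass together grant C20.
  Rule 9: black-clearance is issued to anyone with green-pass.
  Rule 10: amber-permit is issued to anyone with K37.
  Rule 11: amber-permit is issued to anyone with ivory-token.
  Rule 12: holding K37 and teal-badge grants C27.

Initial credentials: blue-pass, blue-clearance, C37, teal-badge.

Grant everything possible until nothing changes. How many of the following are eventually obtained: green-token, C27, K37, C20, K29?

green-token would need K37 and red-pass (Rule 4), but K37 is never granted.
C27 would need K37 and teal-badge (Rule 12), but K37 is never granted.
K37 would need green-token (Rule 3), but green-token is never granted.
C20 would need C27 and blue-pass (Rule 8), but C27 is never granted.
K29 would need green-token (Rule 6), but green-token is never granted.
None of the 5 are reached.

0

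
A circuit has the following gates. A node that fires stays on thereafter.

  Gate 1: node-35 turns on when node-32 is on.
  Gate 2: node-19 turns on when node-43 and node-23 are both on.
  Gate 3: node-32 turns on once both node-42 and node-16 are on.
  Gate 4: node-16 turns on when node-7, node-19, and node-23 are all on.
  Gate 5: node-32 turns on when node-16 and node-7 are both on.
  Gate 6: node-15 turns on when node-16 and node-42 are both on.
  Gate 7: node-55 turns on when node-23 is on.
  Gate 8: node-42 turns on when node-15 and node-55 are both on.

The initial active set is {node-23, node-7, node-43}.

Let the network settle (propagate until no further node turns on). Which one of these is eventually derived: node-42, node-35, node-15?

Gate 2: node-43 and node-23 on → node-19 on.
node-7, node-19, and node-23 are on, so node-16 turns on (Gate 4).
Gate 5: node-16 and node-7 on → node-32 on.
node-32 is on, so node-35 turns on (Gate 1).
node-42 would need node-15 and node-55 (Gate 8), but node-15 never turns on. node-15 would need node-16 and node-42 (Gate 6), but node-42 never turns on.

node-35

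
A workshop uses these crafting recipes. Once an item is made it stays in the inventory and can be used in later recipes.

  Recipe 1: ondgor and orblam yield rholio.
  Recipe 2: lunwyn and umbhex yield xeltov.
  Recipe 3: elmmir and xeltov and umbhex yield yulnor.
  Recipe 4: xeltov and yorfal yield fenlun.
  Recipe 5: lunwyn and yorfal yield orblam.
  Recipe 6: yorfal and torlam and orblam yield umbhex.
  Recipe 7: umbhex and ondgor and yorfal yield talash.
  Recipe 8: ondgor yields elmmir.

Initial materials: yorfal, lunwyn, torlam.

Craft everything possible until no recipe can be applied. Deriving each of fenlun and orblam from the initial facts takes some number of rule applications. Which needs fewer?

orblam

orblam: Using Recipe 5, lunwyn and yorfal make orblam. [1 rule application]
fenlun: lunwyn and yorfal → orblam (Recipe 5). yorfal and torlam and orblam → umbhex (Recipe 6). lunwyn and umbhex → xeltov (Recipe 2). Using Recipe 4, xeltov and yorfal make fenlun. [4 rule applications]
orblam needs fewer.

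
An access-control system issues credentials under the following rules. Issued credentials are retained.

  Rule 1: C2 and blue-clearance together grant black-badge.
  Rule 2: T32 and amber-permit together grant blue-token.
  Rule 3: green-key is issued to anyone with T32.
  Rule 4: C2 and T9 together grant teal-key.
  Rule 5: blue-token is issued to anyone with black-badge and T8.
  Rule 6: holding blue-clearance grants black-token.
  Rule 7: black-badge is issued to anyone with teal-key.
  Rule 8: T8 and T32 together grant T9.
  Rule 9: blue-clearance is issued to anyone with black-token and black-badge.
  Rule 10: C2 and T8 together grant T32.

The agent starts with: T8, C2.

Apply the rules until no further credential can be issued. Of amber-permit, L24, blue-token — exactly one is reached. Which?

Holding C2 and T8 grants T32 (Rule 10).
Holding T8 and T32 grants T9 (Rule 8).
Holding C2 and T9 grants teal-key (Rule 4).
Holding teal-key grants black-badge (Rule 7).
Holding black-badge and T8 grants blue-token (Rule 5).
No rule produces amber-permit, and it is not given. No rule produces L24, and it is not given.

blue-token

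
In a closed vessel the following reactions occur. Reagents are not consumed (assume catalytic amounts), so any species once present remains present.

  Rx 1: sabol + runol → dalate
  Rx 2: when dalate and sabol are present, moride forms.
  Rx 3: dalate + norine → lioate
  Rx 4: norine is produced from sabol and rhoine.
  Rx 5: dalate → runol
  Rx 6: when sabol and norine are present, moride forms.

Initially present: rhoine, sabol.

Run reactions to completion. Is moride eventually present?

sabol and rhoine present → norine forms (Rx 4).
sabol and norine present → moride forms (Rx 6).

Yes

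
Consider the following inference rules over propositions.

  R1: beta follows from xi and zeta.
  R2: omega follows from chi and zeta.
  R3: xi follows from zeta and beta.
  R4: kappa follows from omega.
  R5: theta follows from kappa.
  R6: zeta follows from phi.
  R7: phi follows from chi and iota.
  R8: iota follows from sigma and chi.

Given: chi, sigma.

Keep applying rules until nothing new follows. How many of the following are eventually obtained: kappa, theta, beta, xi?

From sigma and chi, R8 gives iota.
chi and iota hold, so phi follows (R7).
From phi, R6 gives zeta.
chi and zeta hold, so omega follows (R2).
From omega, R4 gives kappa.
From kappa, R5 gives theta.
kappa: reached.
theta: reached.
beta would need xi and zeta (R1), but xi is never established.
xi would need zeta and beta (R3), but beta is never established.
Reached: kappa and theta — 2 of the 4.

2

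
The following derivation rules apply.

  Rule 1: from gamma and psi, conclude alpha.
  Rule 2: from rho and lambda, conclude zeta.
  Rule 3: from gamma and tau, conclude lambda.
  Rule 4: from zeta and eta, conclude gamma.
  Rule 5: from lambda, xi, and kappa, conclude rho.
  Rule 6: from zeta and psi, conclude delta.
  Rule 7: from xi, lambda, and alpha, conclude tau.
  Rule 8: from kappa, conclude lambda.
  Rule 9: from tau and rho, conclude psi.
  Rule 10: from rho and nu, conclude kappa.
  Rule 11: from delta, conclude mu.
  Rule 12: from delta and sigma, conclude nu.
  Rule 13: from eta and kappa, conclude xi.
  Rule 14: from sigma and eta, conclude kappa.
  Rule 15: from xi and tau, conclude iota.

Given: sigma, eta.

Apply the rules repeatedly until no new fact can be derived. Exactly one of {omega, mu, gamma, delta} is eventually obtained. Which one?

gamma

sigma and eta hold, so kappa follows (Rule 14).
From eta and kappa, Rule 13 gives xi.
From kappa, Rule 8 gives lambda.
From lambda, xi, and kappa, Rule 5 gives rho.
rho and lambda hold, so zeta follows (Rule 2).
zeta and eta hold, so gamma follows (Rule 4).
No rule produces omega, and it is not given. delta would need zeta and psi (Rule 6), but psi is never established. mu would need delta (Rule 11), but delta is never established.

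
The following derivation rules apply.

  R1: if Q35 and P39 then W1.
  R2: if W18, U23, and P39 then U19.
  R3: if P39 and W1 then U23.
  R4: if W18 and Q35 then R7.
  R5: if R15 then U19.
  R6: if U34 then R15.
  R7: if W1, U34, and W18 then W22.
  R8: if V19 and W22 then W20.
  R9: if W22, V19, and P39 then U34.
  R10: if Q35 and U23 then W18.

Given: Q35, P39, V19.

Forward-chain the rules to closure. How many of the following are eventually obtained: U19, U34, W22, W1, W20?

Q35 and P39 hold, so W1 follows (R1).
From P39 and W1, R3 gives U23.
From Q35 and U23, R10 gives W18.
From W18, U23, and P39, R2 gives U19.
U19: reached.
U34 would need W22, V19, and P39 (R9), but W22 is never established.
W22 would need W1, U34, and W18 (R7), but U34 is never established.
W1: reached.
W20 would need V19 and W22 (R8), but W22 is never established.
Reached: U19 and W1 — 2 of the 5.

2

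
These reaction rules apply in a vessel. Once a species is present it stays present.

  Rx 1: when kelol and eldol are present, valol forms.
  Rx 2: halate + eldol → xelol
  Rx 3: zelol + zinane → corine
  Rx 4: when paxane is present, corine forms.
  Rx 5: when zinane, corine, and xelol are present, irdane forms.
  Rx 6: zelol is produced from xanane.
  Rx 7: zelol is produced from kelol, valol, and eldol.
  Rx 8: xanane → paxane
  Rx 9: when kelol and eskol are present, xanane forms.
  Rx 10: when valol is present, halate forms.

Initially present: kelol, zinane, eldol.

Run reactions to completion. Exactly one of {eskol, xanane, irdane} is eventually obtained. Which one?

irdane

kelol and eldol present → valol forms (Rx 1).
valol present → halate forms (Rx 10).
kelol, valol, and eldol present → zelol forms (Rx 7).
zelol and zinane present → corine forms (Rx 3).
halate and eldol present → xelol forms (Rx 2).
zinane, corine, and xelol present → irdane forms (Rx 5).
No rule produces eskol, and it is not given. xanane would need kelol and eskol (Rx 9), but eskol never forms.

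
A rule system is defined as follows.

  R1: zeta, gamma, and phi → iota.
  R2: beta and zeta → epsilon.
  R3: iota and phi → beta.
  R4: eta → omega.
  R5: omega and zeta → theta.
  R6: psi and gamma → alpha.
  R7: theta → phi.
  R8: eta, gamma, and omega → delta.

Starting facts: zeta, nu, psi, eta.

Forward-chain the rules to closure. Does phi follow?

From eta, R4 gives omega.
From omega and zeta, R5 gives theta.
theta holds, so phi follows (R7).

Yes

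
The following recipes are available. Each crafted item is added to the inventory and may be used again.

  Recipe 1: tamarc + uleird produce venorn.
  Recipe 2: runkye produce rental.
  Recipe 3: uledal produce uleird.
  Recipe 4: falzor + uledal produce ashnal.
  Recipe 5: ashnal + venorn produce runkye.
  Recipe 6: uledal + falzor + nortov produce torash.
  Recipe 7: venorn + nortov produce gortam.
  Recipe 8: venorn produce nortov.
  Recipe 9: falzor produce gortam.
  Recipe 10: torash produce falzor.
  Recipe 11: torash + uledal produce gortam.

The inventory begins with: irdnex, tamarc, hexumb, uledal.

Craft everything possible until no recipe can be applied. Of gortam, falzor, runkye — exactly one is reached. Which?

Using Recipe 3, uledal makes uleird.
tamarc + uleird → venorn (Recipe 1).
Using Recipe 8, venorn makes nortov.
Using Recipe 7, venorn and nortov make gortam.
runkye would need ashnal and venorn (Recipe 5), but ashnal is never obtained. falzor would need torash (Recipe 10), but torash is never obtained.

gortam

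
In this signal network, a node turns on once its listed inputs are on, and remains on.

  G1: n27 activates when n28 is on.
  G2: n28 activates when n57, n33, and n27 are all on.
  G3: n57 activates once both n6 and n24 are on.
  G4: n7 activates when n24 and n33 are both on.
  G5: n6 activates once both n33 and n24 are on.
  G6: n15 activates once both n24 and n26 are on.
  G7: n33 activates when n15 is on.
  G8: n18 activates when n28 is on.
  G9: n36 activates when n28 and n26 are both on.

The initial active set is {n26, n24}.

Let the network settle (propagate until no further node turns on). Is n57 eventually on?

n24 and n26 are on, so n15 activates (G6).
n15 is on, so n33 activates (G7).
n33 and n24 are on, so n6 activates (G5).
n6 and n24 are on, so n57 activates (G3).

Yes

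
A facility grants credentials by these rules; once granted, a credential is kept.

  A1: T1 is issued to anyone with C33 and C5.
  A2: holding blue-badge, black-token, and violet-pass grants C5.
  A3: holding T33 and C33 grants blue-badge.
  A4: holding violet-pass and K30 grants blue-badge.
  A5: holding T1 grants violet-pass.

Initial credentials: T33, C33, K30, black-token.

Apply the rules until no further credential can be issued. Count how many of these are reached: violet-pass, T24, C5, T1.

violet-pass would need T1 (A5), but T1 is never granted.
No rule produces T24, and it is not given.
C5 would need blue-badge, black-token, and violet-pass (A2), but violet-pass is never granted.
T1 would need C33 and C5 (A1), but C5 is never granted.
None of the 4 are reached.

0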